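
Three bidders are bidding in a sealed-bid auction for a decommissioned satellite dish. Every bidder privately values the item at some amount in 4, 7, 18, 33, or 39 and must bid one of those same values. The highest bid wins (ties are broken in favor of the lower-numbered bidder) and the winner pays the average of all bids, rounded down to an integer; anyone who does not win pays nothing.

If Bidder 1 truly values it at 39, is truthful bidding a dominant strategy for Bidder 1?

No

Consider the case where Bidder 2 bids 4 and Bidder 3 bids 4.
Truthful bid 39: wins, pays 15, utility 39 - 15 = 24.
Bid 4 instead: wins, pays 4, utility 39 - 4 = 35.
Since 35 > 24, bidding 4 is strictly better here, so truthful bidding is not dominant.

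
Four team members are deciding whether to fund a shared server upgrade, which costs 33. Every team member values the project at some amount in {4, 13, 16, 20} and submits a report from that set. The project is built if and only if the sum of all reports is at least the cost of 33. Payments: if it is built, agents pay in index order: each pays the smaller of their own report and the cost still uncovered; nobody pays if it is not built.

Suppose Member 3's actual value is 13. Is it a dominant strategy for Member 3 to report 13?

Consider the case where Member 1 reports 4, Member 2 reports 13 and Member 4 reports 13.
Truthful report 13: project built, pays 13, utility 13 - 13 = 0.
Report 4 instead: project built, pays 4, utility 13 - 4 = 9.
Since 9 > 0, reporting 4 is strictly better here, so truthful reporting is not dominant.

No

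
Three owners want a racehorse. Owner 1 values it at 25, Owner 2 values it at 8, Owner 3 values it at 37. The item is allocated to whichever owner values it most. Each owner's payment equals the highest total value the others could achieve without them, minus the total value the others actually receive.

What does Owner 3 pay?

25

Owner 3 has the highest value and receives the item.
Without Owner 3, the item would go to the next-highest value, 25, so the others could achieve 25.
With Owner 3 present and winning, the others receive nothing, so their total is 0.
Payment = 25 - 0 = 25.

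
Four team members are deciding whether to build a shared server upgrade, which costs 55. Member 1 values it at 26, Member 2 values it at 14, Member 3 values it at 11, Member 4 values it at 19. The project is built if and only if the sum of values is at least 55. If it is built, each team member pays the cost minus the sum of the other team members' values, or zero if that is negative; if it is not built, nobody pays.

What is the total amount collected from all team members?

15

Total value 70 ≥ cost 55, so it is built.
Member 1: others sum to 44; max(0, 55 - 44) = 11.
Member 2: others sum to 56; max(0, 55 - 56) = 0.
Member 3: others sum to 59; max(0, 55 - 59) = 0.
Member 4: others sum to 51; max(0, 55 - 51) = 4.
Total collected = 11 + 0 + 0 + 4 = 15.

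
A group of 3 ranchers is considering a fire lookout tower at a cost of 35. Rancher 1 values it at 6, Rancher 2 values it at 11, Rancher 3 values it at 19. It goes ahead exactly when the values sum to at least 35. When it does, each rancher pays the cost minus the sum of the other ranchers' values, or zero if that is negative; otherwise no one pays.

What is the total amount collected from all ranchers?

Total value 36 ≥ cost 35, so it is built.
Rancher 1: others sum to 30; max(0, 35 - 30) = 5.
Rancher 2: others sum to 25; max(0, 35 - 25) = 10.
Rancher 3: others sum to 17; max(0, 35 - 17) = 18.
Total collected = 5 + 10 + 18 = 33.

33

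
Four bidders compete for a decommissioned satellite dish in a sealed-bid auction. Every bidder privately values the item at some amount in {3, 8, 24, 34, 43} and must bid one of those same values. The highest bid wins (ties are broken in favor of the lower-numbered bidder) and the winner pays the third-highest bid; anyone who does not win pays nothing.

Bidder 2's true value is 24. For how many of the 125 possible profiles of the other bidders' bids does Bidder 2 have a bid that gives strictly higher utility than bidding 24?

24

Others bid (3, 3, 34): truth gives 0; bid 34 gives 21 > 0. Violating.
Others bid (3, 3, 43): truth gives 0; bid 43 gives 21 > 0. Violating.
Others bid (3, 8, 34): truth gives 0; bid 34 gives 16 > 0. Violating.
Others bid (3, 8, 43): truth gives 0; bid 43 gives 16 > 0. Violating.
Others bid (3, 3, 3): truth gives 21; no alternative beats it.
Others bid (3, 3, 8): truth gives 21; no alternative beats it.
(Checking all 125 profiles: 24 have a profitable deviation, 101 do not.)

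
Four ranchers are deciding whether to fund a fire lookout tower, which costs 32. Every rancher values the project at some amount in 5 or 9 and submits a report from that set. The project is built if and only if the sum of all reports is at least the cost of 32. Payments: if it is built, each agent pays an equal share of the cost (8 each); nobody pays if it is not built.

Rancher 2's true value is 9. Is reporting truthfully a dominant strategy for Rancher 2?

Yes

Check each profile of the others' reports and compare truth against every alternative report.
Others report (5, 9, 9): truth gives 1, best alternative gives 0.
Others report (9, 5, 9): truth gives 1, best alternative gives 0.
Others report (9, 9, 5): truth gives 1, best alternative gives 0.
Others report (9, 9, 9): truth gives 1, best alternative gives 1.
Others report (5, 5, 5): truth gives 0, best alternative gives 0.
Others report (5, 5, 9): truth gives 0, best alternative gives 0.
(Remaining 2 profiles checked similarly; truth is weakly best in each.)
In every case the truthful report is at least as good as any alternative, so it is a dominant strategy.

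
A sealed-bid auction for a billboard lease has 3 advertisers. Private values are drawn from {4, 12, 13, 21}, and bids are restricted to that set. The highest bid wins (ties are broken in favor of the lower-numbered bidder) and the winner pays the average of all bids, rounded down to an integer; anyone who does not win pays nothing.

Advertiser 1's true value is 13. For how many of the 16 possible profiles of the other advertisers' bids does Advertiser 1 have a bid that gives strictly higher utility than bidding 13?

1

Others bid (4, 4): truth gives 6; bid 4 gives 9 > 6. Violating.
Others bid (4, 12): truth gives 4; no alternative beats it.
Others bid (4, 13): truth gives 3; no alternative beats it.
(Checking all 16 profiles: 1 has a profitable deviation, 15 do not.)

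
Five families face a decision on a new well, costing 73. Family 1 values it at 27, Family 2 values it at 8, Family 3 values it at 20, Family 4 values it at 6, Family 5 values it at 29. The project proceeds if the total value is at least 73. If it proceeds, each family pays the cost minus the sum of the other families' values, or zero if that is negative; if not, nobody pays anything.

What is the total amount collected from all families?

Total value 90 ≥ cost 73, so it is built.
Family 1: others sum to 63; max(0, 73 - 63) = 10.
Family 2: others sum to 82; max(0, 73 - 82) = 0.
Family 3: others sum to 70; max(0, 73 - 70) = 3.
Family 4: others sum to 84; max(0, 73 - 84) = 0.
Family 5: others sum to 61; max(0, 73 - 61) = 12.
Total collected = 10 + 0 + 3 + 0 + 12 = 25.

25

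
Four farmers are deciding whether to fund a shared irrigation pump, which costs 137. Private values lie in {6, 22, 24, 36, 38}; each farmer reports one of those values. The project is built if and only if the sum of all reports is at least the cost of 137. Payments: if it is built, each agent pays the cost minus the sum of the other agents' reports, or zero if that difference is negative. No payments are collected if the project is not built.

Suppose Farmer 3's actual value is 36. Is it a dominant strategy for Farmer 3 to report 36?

Check each profile of the others' reports and compare truth against every alternative report.
Others report (38, 38, 38): truth gives 13, best alternative gives 13.
Others report (36, 38, 38): truth gives 11, best alternative gives 11.
Others report (38, 36, 38): truth gives 11, best alternative gives 11.
Others report (38, 38, 36): truth gives 11, best alternative gives 11.
Others report (36, 36, 38): truth gives 9, best alternative gives 9.
Others report (36, 38, 36): truth gives 9, best alternative gives 9.
(Remaining 119 profiles checked similarly; truth is weakly best in each.)
In every case the truthful report is at least as good as any alternative, so it is a dominant strategy.

Yes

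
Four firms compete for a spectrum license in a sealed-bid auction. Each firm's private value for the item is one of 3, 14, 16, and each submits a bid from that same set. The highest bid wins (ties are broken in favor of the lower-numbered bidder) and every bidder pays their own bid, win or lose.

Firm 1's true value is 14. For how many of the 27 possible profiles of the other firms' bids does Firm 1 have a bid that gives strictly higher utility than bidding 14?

20

Others bid (3, 3, 3): truth gives 0; bid 3 gives 11 > 0. Violating.
Others bid (3, 3, 16): truth gives -14; bid 16 gives -2 > -14. Violating.
Others bid (3, 14, 16): truth gives -14; bid 16 gives -2 > -14. Violating.
Others bid (3, 16, 3): truth gives -14; bid 16 gives -2 > -14. Violating.
Others bid (3, 3, 14): truth gives 0; no alternative beats it.
Others bid (3, 14, 3): truth gives 0; no alternative beats it.
(Checking all 27 profiles: 20 have a profitable deviation, 7 do not.)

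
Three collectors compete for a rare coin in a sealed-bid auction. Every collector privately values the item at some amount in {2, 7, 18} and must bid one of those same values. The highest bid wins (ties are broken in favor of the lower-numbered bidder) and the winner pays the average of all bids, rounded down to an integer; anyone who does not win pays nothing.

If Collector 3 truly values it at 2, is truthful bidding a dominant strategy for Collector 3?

Check each profile of the others' bids and compare truth against every alternative bid.
Others bid (2, 2): truth gives 0, best alternative gives -1.
Others bid (2, 7): truth gives 0, best alternative gives 0.
Others bid (2, 18): truth gives 0, best alternative gives 0.
Others bid (7, 2): truth gives 0, best alternative gives 0.
Others bid (7, 7): truth gives 0, best alternative gives 0.
Others bid (7, 18): truth gives 0, best alternative gives 0.
(Remaining 3 profiles checked similarly; truth is weakly best in each.)
In every case the truthful bid is at least as good as any alternative, so it is a dominant strategy.

Yes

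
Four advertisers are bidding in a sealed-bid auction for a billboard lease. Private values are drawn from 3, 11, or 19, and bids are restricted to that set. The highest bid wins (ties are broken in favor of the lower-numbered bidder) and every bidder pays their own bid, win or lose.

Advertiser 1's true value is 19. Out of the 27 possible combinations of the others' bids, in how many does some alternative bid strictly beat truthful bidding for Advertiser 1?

8

Others bid (3, 3, 3): truth gives 0; bid 3 gives 16 > 0. Violating.
Others bid (3, 3, 11): truth gives 0; bid 11 gives 8 > 0. Violating.
Others bid (3, 11, 3): truth gives 0; bid 11 gives 8 > 0. Violating.
Others bid (3, 11, 11): truth gives 0; bid 11 gives 8 > 0. Violating.
Others bid (3, 3, 19): truth gives 0; no alternative beats it.
Others bid (3, 11, 19): truth gives 0; no alternative beats it.
(Checking all 27 profiles: 8 have a profitable deviation, 19 do not.)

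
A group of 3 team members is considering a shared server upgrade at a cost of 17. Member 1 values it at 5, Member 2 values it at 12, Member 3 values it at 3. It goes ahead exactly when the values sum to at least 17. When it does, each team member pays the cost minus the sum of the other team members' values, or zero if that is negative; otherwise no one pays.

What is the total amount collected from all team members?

11

Total value 20 ≥ cost 17, so it is built.
Member 1: others sum to 15; max(0, 17 - 15) = 2.
Member 2: others sum to 8; max(0, 17 - 8) = 9.
Member 3: others sum to 17; max(0, 17 - 17) = 0.
Total collected = 2 + 9 + 0 = 11.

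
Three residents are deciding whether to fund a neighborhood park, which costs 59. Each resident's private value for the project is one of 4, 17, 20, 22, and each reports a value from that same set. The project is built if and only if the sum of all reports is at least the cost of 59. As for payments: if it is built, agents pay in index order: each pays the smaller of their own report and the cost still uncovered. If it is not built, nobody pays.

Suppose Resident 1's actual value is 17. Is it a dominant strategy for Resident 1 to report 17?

Check each profile of the others' reports and compare truth against every alternative report.
Others report (4, 4): truth gives 0, best alternative gives 0.
Others report (4, 17): truth gives 0, best alternative gives 0.
Others report (4, 20): truth gives 0, best alternative gives 0.
Others report (4, 22): truth gives 0, best alternative gives 0.
Others report (17, 4): truth gives 0, best alternative gives 0.
Others report (17, 17): truth gives 0, best alternative gives 0.
(Remaining 10 profiles checked similarly; truth is weakly best in each.)
In every case the truthful report is at least as good as any alternative, so it is a dominant strategy.

Yes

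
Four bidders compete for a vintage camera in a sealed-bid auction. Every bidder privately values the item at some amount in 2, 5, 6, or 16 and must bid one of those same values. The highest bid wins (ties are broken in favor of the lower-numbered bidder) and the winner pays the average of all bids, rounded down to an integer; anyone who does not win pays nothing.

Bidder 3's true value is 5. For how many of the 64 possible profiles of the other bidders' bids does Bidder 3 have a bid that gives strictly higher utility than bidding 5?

Others bid (2, 2, 6): truth gives 0; bid 6 gives 1 > 0. Violating.
Others bid (2, 5, 2): truth gives 0; bid 6 gives 2 > 0. Violating.
Others bid (2, 5, 5): truth gives 0; bid 6 gives 1 > 0. Violating.
Others bid (2, 5, 6): truth gives 0; bid 6 gives 1 > 0. Violating.
Others bid (2, 2, 2): truth gives 3; no alternative beats it.
Others bid (2, 2, 5): truth gives 2; no alternative beats it.
(Checking all 64 profiles: 8 have a profitable deviation, 56 do not.)

8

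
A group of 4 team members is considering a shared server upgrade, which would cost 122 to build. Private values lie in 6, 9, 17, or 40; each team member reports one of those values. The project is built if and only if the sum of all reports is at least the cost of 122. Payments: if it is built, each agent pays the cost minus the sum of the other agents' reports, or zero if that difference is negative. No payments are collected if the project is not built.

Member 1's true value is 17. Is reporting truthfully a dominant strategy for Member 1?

Yes

Check each profile of the others' reports and compare truth against every alternative report.
Others report (40, 40, 40): truth gives 15, best alternative gives 15.
Others report (6, 6, 6): truth gives 0, best alternative gives 0.
Others report (6, 6, 9): truth gives 0, best alternative gives 0.
Others report (6, 6, 17): truth gives 0, best alternative gives 0.
Others report (6, 6, 40): truth gives 0, best alternative gives 0.
Others report (6, 9, 6): truth gives 0, best alternative gives 0.
(Remaining 58 profiles checked similarly; truth is weakly best in each.)
In every case the truthful report is at least as good as any alternative, so it is a dominant strategy.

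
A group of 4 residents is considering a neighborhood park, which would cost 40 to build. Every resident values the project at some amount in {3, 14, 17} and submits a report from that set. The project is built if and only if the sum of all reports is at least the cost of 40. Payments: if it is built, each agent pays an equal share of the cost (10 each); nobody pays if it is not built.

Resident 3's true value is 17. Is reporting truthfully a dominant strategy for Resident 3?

Check each profile of the others' reports and compare truth against every alternative report.
Others report (3, 3, 17): truth gives 7, best alternative gives 0.
Others report (3, 17, 3): truth gives 7, best alternative gives 0.
Others report (17, 3, 3): truth gives 7, best alternative gives 0.
Others report (3, 14, 14): truth gives 7, best alternative gives 7.
Others report (3, 14, 17): truth gives 7, best alternative gives 7.
Others report (3, 17, 14): truth gives 7, best alternative gives 7.
(Remaining 21 profiles checked similarly; truth is weakly best in each.)
In every case the truthful report is at least as good as any alternative, so it is a dominant strategy.

Yes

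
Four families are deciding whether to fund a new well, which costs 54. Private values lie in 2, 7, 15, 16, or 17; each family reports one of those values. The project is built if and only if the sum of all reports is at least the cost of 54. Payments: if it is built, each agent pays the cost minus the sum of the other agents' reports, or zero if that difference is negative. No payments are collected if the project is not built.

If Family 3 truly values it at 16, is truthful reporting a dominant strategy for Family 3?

Yes

Check each profile of the others' reports and compare truth against every alternative report.
Others report (17, 17, 17): truth gives 13, best alternative gives 13.
Others report (16, 17, 17): truth gives 12, best alternative gives 12.
Others report (17, 16, 17): truth gives 12, best alternative gives 12.
Others report (17, 17, 16): truth gives 12, best alternative gives 12.
Others report (15, 17, 17): truth gives 11, best alternative gives 11.
Others report (16, 16, 17): truth gives 11, best alternative gives 11.
(Remaining 119 profiles checked similarly; truth is weakly best in each.)
In every case the truthful report is at least as good as any alternative, so it is a dominant strategy.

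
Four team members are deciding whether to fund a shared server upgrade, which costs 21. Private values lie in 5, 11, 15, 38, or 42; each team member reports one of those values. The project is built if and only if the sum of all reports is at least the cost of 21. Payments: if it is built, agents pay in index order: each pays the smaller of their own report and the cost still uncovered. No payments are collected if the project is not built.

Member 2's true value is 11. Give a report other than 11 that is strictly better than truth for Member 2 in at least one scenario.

5

Suppose Member 1 reports 5, Member 3 reports 5 and Member 4 reports 11.
Report 11: project built, pays 11, utility 11 - 11 = 0.
Report 5: project built, pays 5, utility 11 - 5 = 6.
So reporting 5 beats truth here (6 > 0).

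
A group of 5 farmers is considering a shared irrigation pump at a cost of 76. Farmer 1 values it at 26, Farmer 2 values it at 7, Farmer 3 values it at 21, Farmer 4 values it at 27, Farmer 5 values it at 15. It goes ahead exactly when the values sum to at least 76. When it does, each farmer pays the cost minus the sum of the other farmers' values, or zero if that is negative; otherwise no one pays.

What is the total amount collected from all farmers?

14

Total value 96 ≥ cost 76, so it is built.
Farmer 1: others sum to 70; max(0, 76 - 70) = 6.
Farmer 2: others sum to 89; max(0, 76 - 89) = 0.
Farmer 3: others sum to 75; max(0, 76 - 75) = 1.
Farmer 4: others sum to 69; max(0, 76 - 69) = 7.
Farmer 5: others sum to 81; max(0, 76 - 81) = 0.
Total collected = 6 + 0 + 1 + 7 + 0 = 14.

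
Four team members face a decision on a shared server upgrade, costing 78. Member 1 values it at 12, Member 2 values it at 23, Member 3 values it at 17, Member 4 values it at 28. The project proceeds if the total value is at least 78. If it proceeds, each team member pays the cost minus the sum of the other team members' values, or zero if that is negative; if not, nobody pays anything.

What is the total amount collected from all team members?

72

Total value 80 ≥ cost 78, so it is built.
Member 1: others sum to 68; max(0, 78 - 68) = 10.
Member 2: others sum to 57; max(0, 78 - 57) = 21.
Member 3: others sum to 63; max(0, 78 - 63) = 15.
Member 4: others sum to 52; max(0, 78 - 52) = 26.
Total collected = 10 + 21 + 15 + 26 = 72.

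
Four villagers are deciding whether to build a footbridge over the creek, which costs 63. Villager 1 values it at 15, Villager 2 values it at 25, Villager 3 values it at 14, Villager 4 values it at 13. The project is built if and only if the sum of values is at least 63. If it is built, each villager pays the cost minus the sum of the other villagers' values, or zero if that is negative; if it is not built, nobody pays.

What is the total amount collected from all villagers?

Total value 67 ≥ cost 63, so it is built.
Villager 1: others sum to 52; max(0, 63 - 52) = 11.
Villager 2: others sum to 42; max(0, 63 - 42) = 21.
Villager 3: others sum to 53; max(0, 63 - 53) = 10.
Villager 4: others sum to 54; max(0, 63 - 54) = 9.
Total collected = 11 + 21 + 10 + 9 = 51.

51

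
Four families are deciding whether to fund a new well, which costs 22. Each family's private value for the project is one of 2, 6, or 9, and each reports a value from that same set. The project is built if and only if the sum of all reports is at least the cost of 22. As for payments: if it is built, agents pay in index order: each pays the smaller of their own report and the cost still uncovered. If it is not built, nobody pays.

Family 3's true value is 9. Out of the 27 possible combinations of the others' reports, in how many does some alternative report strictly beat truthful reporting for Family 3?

17

Others report (2, 6, 9): truth gives 0; report 6 gives 3 > 0. Violating.
Others report (2, 9, 6): truth gives 0; report 6 gives 3 > 0. Violating.
Others report (2, 9, 9): truth gives 0; report 2 gives 7 > 0. Violating.
Others report (6, 2, 9): truth gives 0; report 6 gives 3 > 0. Violating.
Others report (2, 2, 2): truth gives 0; no alternative beats it.
Others report (2, 2, 6): truth gives 0; no alternative beats it.
(Checking all 27 profiles: 17 have a profitable deviation, 10 do not.)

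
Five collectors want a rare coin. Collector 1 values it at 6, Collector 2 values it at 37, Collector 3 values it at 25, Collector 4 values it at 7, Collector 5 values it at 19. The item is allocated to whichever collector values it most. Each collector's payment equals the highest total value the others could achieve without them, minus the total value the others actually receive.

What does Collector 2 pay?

25

Collector 2 has the highest value and receives the item.
Without Collector 2, the item would go to the next-highest value, 25, so the others could achieve 25.
With Collector 2 present and winning, the others receive nothing, so their total is 0.
Payment = 25 - 0 = 25.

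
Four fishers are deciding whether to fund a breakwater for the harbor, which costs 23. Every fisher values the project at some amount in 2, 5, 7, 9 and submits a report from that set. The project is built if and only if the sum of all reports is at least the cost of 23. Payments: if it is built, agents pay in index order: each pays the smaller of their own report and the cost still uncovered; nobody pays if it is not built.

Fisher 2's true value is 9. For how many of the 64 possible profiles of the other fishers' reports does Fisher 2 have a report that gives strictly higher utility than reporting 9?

Others report (2, 5, 9): truth gives 0; report 7 gives 2 > 0. Violating.
Others report (2, 7, 7): truth gives 0; report 7 gives 2 > 0. Violating.
Others report (2, 7, 9): truth gives 0; report 5 gives 4 > 0. Violating.
Others report (2, 9, 5): truth gives 0; report 7 gives 2 > 0. Violating.
Others report (2, 2, 2): truth gives 0; no alternative beats it.
Others report (2, 2, 5): truth gives 0; no alternative beats it.
(Checking all 64 profiles: 44 have a profitable deviation, 20 do not.)

44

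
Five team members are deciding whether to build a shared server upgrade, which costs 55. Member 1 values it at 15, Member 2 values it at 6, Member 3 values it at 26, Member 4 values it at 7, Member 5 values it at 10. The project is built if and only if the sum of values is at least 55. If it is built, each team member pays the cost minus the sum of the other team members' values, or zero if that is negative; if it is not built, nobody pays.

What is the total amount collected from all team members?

24

Total value 64 ≥ cost 55, so it is built.
Member 1: others sum to 49; max(0, 55 - 49) = 6.
Member 2: others sum to 58; max(0, 55 - 58) = 0.
Member 3: others sum to 38; max(0, 55 - 38) = 17.
Member 4: others sum to 57; max(0, 55 - 57) = 0.
Member 5: others sum to 54; max(0, 55 - 54) = 1.
Total collected = 6 + 0 + 17 + 0 + 1 = 24.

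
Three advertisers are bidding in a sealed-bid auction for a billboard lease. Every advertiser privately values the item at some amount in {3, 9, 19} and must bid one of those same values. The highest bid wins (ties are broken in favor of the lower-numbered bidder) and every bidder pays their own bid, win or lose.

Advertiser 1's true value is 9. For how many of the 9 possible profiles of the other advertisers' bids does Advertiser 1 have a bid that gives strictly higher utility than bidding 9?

Others bid (3, 3): truth gives 0; bid 3 gives 6 > 0. Violating.
Others bid (3, 19): truth gives -9; bid 3 gives -3 > -9. Violating.
Others bid (9, 19): truth gives -9; bid 3 gives -3 > -9. Violating.
Others bid (19, 3): truth gives -9; bid 3 gives -3 > -9. Violating.
Others bid (3, 9): truth gives 0; no alternative beats it.
Others bid (9, 3): truth gives 0; no alternative beats it.
(Checking all 9 profiles: 6 have a profitable deviation, 3 do not.)

6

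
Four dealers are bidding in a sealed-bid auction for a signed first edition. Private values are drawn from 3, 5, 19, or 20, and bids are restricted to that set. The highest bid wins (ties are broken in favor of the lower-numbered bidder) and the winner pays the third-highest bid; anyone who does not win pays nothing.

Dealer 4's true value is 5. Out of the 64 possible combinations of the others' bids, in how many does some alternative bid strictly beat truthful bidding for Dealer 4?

6

Others bid (3, 3, 5): truth gives 0; bid 19 gives 2 > 0. Violating.
Others bid (3, 3, 19): truth gives 0; bid 20 gives 2 > 0. Violating.
Others bid (3, 5, 3): truth gives 0; bid 19 gives 2 > 0. Violating.
Others bid (3, 19, 3): truth gives 0; bid 20 gives 2 > 0. Violating.
Others bid (3, 3, 3): truth gives 2; no alternative beats it.
Others bid (3, 3, 20): truth gives 0; no alternative beats it.
(Checking all 64 profiles: 6 have a profitable deviation, 58 do not.)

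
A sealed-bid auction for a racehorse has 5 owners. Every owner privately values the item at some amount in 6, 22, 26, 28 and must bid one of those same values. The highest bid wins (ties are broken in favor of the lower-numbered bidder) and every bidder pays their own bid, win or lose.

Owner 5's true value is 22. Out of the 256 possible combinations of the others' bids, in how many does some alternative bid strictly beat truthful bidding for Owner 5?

Others bid (6, 6, 6, 22): truth gives -22; bid 26 gives -4 > -22. Violating.
Others bid (6, 6, 6, 26): truth gives -22; bid 6 gives -6 > -22. Violating.
Others bid (6, 6, 6, 28): truth gives -22; bid 6 gives -6 > -22. Violating.
Others bid (6, 6, 22, 6): truth gives -22; bid 26 gives -4 > -22. Violating.
Others bid (6, 6, 6, 6): truth gives 0; no alternative beats it.
(Checking all 256 profiles: 255 have a profitable deviation, 1 does not.)

255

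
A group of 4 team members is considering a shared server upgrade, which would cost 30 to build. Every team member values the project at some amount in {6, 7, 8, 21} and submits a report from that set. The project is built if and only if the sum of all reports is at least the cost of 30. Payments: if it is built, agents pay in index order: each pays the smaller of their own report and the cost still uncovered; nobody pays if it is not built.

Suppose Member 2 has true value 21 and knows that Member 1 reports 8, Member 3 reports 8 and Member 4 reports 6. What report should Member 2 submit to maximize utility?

8

Report 6: project not built, utility 0.
Report 7: project not built, utility 0.
Report 8: project built, pays 8, utility 21 - 8 = 13.
Report 21: project built, pays 21, utility 21 - 21 = 0.
The best choice is 8 with utility 13.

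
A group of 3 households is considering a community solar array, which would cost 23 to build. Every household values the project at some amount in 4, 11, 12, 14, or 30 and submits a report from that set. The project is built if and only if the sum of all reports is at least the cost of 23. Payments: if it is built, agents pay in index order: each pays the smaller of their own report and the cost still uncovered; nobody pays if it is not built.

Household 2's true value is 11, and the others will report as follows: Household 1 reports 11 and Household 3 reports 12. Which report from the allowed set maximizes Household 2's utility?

Report 4: project built, pays 4, utility 11 - 4 = 7.
Report 11: project built, pays 11, utility 11 - 11 = 0.
Report 12: project built, pays 12, utility 11 - 12 = -1.
Report 14: project built, pays 12, utility 11 - 12 = -1.
Report 30: project built, pays 12, utility 11 - 12 = -1.
The best choice is 4 with utility 7.

4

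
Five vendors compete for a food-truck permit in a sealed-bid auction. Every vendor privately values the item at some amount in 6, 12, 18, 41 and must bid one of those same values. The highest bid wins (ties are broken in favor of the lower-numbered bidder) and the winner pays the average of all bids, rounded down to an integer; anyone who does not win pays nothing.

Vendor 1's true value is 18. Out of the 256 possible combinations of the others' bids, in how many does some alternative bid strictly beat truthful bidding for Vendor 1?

Others bid (6, 6, 6, 6): truth gives 10; bid 6 gives 12 > 10. Violating.
Others bid (6, 6, 6, 12): truth gives 9; bid 12 gives 10 > 9. Violating.
Others bid (6, 6, 12, 6): truth gives 9; bid 12 gives 10 > 9. Violating.
Others bid (6, 6, 12, 12): truth gives 8; bid 12 gives 9 > 8. Violating.
Others bid (6, 6, 6, 18): truth gives 8; no alternative beats it.
Others bid (6, 6, 6, 41): truth gives 0; no alternative beats it.
(Checking all 256 profiles: 16 have a profitable deviation, 240 do not.)

16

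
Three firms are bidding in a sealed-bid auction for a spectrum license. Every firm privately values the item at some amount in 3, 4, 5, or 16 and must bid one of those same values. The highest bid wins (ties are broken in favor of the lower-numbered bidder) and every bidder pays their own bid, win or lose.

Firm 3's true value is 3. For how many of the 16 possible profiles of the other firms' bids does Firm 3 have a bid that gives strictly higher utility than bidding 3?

Others bid (3, 3): truth gives -3; bid 4 gives -1 > -3. Violating.
Others bid (3, 4): truth gives -3; bid 5 gives -2 > -3. Violating.
Others bid (4, 3): truth gives -3; bid 5 gives -2 > -3. Violating.
Others bid (4, 4): truth gives -3; bid 5 gives -2 > -3. Violating.
Others bid (3, 5): truth gives -3; no alternative beats it.
Others bid (3, 16): truth gives -3; no alternative beats it.
(Checking all 16 profiles: 4 have a profitable deviation, 12 do not.)

4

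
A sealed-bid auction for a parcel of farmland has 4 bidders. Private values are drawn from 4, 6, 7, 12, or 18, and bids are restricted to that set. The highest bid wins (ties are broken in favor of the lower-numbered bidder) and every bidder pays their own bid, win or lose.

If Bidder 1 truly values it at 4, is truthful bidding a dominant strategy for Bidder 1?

No

Consider the case where Bidder 2 bids 4, Bidder 3 bids 4 and Bidder 4 bids 6.
Truthful bid 4: loses but pays 4, utility -4.
Bid 6 instead: wins, pays 6, utility 4 - 6 = -2.
Since -2 > -4, bidding 6 is strictly better here, so truthful bidding is not dominant.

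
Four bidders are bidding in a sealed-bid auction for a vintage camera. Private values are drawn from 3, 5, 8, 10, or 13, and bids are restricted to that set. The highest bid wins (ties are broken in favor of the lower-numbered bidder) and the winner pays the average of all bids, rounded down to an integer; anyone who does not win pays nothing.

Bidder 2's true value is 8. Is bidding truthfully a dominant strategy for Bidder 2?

No

Consider the case where Bidder 1 bids 3, Bidder 3 bids 3 and Bidder 4 bids 3.
Truthful bid 8: wins, pays 4, utility 8 - 4 = 4.
Bid 5 instead: wins, pays 3, utility 8 - 3 = 5.
Since 5 > 4, bidding 5 is strictly better here, so truthful bidding is not dominant.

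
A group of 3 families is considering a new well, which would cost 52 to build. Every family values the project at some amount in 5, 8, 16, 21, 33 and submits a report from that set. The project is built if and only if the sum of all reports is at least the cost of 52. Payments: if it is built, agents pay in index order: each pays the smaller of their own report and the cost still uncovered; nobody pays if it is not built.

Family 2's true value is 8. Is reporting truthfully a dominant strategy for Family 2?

No

Consider the case where Family 1 reports 16 and Family 3 reports 33.
Truthful report 8: project built, pays 8, utility 8 - 8 = 0.
Report 5 instead: project built, pays 5, utility 8 - 5 = 3.
Since 3 > 0, reporting 5 is strictly better here, so truthful reporting is not dominant.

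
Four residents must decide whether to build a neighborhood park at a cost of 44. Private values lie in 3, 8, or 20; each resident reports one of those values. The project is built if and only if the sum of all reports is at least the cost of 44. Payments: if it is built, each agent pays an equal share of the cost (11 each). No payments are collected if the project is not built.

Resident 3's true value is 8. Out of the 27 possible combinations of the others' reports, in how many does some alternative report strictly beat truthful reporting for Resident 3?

3

Others report (8, 8, 20): truth gives -3; report 3 gives 0 > -3. Violating.
Others report (8, 20, 8): truth gives -3; report 3 gives 0 > -3. Violating.
Others report (20, 8, 8): truth gives -3; report 3 gives 0 > -3. Violating.
Others report (3, 3, 3): truth gives 0; no alternative beats it.
Others report (3, 3, 8): truth gives 0; no alternative beats it.
(Checking all 27 profiles: 3 have a profitable deviation, 24 do not.)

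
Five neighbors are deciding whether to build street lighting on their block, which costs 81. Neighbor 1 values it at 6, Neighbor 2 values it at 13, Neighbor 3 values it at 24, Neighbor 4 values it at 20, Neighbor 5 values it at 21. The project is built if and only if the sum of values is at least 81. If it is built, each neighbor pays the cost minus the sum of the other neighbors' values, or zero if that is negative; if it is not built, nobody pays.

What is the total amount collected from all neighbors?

69

Total value 84 ≥ cost 81, so it is built.
Neighbor 1: others sum to 78; max(0, 81 - 78) = 3.
Neighbor 2: others sum to 71; max(0, 81 - 71) = 10.
Neighbor 3: others sum to 60; max(0, 81 - 60) = 21.
Neighbor 4: others sum to 64; max(0, 81 - 64) = 17.
Neighbor 5: others sum to 63; max(0, 81 - 63) = 18.
Total collected = 3 + 10 + 21 + 17 + 18 = 69.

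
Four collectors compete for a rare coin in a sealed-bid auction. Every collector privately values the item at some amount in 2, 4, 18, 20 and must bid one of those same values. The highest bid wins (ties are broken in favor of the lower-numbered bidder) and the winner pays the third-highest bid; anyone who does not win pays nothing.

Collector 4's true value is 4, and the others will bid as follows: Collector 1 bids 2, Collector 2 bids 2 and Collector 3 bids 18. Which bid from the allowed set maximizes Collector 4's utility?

Bid 2: loses, pays 0, utility 0.
Bid 4: loses, pays 0, utility 0.
Bid 18: loses, pays 0, utility 0.
Bid 20: wins, pays 2, utility 4 - 2 = 2.
The best choice is 20 with utility 2.

20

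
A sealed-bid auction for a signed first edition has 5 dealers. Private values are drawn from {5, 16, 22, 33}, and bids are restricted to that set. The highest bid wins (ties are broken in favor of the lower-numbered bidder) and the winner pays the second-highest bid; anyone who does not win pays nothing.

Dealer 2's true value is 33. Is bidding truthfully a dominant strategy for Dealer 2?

Check each profile of the others' bids and compare truth against every alternative bid.
Others bid (22, 5, 5, 5): truth gives 11, best alternative gives 0.
Others bid (22, 5, 5, 16): truth gives 11, best alternative gives 0.
Others bid (22, 5, 5, 22): truth gives 11, best alternative gives 0.
Others bid (22, 5, 16, 5): truth gives 11, best alternative gives 0.
Others bid (22, 5, 16, 16): truth gives 11, best alternative gives 0.
Others bid (22, 5, 16, 22): truth gives 11, best alternative gives 0.
(Remaining 250 profiles checked similarly; truth is weakly best in each.)
In every case the truthful bid is at least as good as any alternative, so it is a dominant strategy.

Yes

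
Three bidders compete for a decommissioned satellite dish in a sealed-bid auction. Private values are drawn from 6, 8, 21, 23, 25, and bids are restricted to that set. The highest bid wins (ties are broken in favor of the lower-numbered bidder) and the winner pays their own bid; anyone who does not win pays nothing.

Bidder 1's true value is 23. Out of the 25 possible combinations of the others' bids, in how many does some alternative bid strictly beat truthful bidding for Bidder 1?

9

Others bid (6, 6): truth gives 0; bid 6 gives 17 > 0. Violating.
Others bid (6, 8): truth gives 0; bid 8 gives 15 > 0. Violating.
Others bid (6, 21): truth gives 0; bid 21 gives 2 > 0. Violating.
Others bid (8, 6): truth gives 0; bid 8 gives 15 > 0. Violating.
Others bid (6, 23): truth gives 0; no alternative beats it.
Others bid (6, 25): truth gives 0; no alternative beats it.
(Checking all 25 profiles: 9 have a profitable deviation, 16 do not.)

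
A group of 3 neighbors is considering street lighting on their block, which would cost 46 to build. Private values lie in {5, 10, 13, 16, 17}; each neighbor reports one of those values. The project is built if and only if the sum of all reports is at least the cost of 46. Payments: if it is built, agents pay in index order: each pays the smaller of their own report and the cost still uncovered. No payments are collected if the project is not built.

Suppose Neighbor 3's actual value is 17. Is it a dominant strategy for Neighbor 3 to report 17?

Yes

Check each profile of the others' reports and compare truth against every alternative report.
Others report (17, 17): truth gives 5, best alternative gives 5.
Others report (16, 17): truth gives 4, best alternative gives 4.
Others report (17, 16): truth gives 4, best alternative gives 4.
Others report (16, 16): truth gives 3, best alternative gives 3.
Others report (13, 17): truth gives 1, best alternative gives 1.
Others report (17, 13): truth gives 1, best alternative gives 1.
(Remaining 19 profiles checked similarly; truth is weakly best in each.)
In every case the truthful report is at least as good as any alternative, so it is a dominant strategy.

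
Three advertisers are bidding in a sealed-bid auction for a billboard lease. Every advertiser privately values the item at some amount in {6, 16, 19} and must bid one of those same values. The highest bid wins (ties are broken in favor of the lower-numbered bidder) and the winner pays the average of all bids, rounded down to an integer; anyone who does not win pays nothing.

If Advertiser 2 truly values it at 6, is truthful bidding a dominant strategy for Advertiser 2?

Yes

Check each profile of the others' bids and compare truth against every alternative bid.
Others bid (6, 16): truth gives 0, best alternative gives -6.
Others bid (6, 6): truth gives 0, best alternative gives -3.
Others bid (6, 19): truth gives 0, best alternative gives 0.
Others bid (16, 6): truth gives 0, best alternative gives 0.
Others bid (16, 16): truth gives 0, best alternative gives 0.
Others bid (16, 19): truth gives 0, best alternative gives 0.
(Remaining 3 profiles checked similarly; truth is weakly best in each.)
In every case the truthful bid is at least as good as any alternative, so it is a dominant strategy.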